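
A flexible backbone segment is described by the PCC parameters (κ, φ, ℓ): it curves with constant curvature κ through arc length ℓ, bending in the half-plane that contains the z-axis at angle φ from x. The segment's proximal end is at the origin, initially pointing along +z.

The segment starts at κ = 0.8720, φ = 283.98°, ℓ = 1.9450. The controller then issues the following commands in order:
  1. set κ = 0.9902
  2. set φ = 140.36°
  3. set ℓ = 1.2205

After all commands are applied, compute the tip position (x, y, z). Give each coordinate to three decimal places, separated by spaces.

-0.502 0.416 0.944

initial: κ=0.8720, φ=283.98°, ℓ=1.9450
cmd 1: set κ=0.9902 → (κ,φ,ℓ)=(0.9902,283.98°,1.9450) → tip=(0.3288,-1.3207,0.9469)
cmd 2: set φ=140.36° → (κ,φ,ℓ)=(0.9902,140.36°,1.9450) → tip=(-1.0481,0.8683,0.9469)
cmd 3: set ℓ=1.2205 → (κ,φ,ℓ)=(0.9902,140.36°,1.2205) → tip=(-0.5021,0.4160,0.9444)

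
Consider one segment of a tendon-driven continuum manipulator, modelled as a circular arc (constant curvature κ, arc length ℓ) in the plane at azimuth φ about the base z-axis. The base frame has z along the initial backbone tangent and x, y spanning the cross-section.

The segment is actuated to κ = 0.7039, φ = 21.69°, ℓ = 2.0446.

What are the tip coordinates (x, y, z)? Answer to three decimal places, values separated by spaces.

1.147 0.456 1.408

θ = κ·ℓ = 0.7039 × 2.0446 = 1.43919 rad
ρ = (1 − cos θ)/κ = (1 − 0.13122)/0.7039 = 1.23423
z = sin θ / κ = 0.99135/0.7039 = 1.40837
x = ρ cos φ = 1.23423 × cos(21.69°) = 1.14685
y = ρ sin φ = 1.23423 × sin(21.69°) = 0.45615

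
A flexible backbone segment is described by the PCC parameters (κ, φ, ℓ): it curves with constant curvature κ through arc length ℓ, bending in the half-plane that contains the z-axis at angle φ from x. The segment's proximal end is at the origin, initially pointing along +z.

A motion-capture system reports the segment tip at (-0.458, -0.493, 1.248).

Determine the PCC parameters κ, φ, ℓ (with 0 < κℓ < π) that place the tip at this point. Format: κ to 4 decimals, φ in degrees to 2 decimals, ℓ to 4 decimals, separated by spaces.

ρ = √(x²+y²) = √(-0.458² + -0.493²) = 0.67291
φ = atan2(y, x) mod 360° = atan2(-0.493, -0.458) = 227.1077°
|p|² = ρ² + z² = 0.67291² + 1.248² = 2.01032
κ = 2ρ / |p|² = 2×0.67291 / 2.01032 = 0.66946
θ = 2·atan2(ρ, z) = 2·atan2(0.67291, 1.248) = 0.98902 rad
ℓ = θ/κ = 0.98902/0.66946 = 1.47734

0.6695 227.11 1.4773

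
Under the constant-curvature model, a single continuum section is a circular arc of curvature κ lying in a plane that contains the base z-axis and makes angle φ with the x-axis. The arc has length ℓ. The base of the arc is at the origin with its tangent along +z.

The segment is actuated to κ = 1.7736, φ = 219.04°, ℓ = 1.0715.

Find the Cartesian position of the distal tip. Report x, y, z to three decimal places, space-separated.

θ = κ·ℓ = 1.7736 × 1.0715 = 1.90041 rad
ρ = (1 − cos θ)/κ = (1 − -0.32368)/1.7736 = 0.74632
z = sin θ / κ = 0.94617/1.7736 = 0.53347
x = ρ cos φ = 0.74632 × cos(219.04°) = -0.57967
y = ρ sin φ = 0.74632 × sin(219.04°) = -0.47008

-0.580 -0.470 0.533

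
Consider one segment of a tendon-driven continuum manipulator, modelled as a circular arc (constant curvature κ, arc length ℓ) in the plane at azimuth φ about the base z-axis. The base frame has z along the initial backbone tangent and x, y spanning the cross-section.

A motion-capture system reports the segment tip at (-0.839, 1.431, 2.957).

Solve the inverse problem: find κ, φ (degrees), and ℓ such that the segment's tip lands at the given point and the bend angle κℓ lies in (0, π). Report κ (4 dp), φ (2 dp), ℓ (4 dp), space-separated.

0.2886 120.38 3.5428

ρ = √(x²+y²) = √(-0.839² + 1.431²) = 1.65882
φ = atan2(y, x) mod 360° = atan2(1.431, -0.839) = 120.3832°
|p|² = ρ² + z² = 1.65882² + 2.957² = 11.49553
κ = 2ρ / |p|² = 2×1.65882 / 11.49553 = 0.28860
θ = 2·atan2(ρ, z) = 2·atan2(1.65882, 2.957) = 1.02247 rad
ℓ = θ/κ = 1.02247/0.28860 = 3.54283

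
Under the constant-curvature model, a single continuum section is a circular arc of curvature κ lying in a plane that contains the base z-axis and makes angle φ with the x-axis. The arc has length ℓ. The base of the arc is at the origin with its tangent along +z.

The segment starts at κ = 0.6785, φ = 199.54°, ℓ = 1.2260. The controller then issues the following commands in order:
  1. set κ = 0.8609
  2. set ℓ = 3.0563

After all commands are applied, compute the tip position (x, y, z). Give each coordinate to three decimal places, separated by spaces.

-2.050 -0.727 0.567

initial: κ=0.6785, φ=199.54°, ℓ=1.2260
cmd 1: set κ=0.8609 → (κ,φ,ℓ)=(0.8609,199.54°,1.2260) → tip=(-0.5552,-0.1970,1.0107)
cmd 2: set ℓ=3.0563 → (κ,φ,ℓ)=(0.8609,199.54°,3.0563) → tip=(-2.0498,-0.7275,0.5675)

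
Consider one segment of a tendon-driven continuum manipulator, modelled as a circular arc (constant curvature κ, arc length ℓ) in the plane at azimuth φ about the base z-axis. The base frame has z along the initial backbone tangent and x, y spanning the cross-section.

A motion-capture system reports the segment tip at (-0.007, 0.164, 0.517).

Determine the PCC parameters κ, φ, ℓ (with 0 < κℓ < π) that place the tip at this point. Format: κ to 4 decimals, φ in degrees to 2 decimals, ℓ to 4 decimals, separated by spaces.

1.1158 92.44 0.5511

ρ = √(x²+y²) = √(-0.007² + 0.164²) = 0.16415
φ = atan2(y, x) mod 360° = atan2(0.164, -0.007) = 92.4441°
|p|² = ρ² + z² = 0.16415² + 0.517² = 0.29423
κ = 2ρ / |p|² = 2×0.16415 / 0.29423 = 1.11577
θ = 2·atan2(ρ, z) = 2·atan2(0.16415, 0.517) = 0.61487 rad
ℓ = θ/κ = 0.61487/1.11577 = 0.55107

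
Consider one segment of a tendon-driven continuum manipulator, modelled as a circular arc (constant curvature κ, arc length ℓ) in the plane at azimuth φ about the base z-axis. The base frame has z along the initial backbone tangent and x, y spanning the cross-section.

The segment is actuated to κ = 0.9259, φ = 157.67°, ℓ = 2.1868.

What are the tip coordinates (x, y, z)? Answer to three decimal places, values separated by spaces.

θ = κ·ℓ = 0.9259 × 2.1868 = 2.02476 rad
ρ = (1 − cos θ)/κ = (1 − -0.43853)/0.9259 = 1.55366
z = sin θ / κ = 0.89872/0.9259 = 0.97064
x = ρ cos φ = 1.55366 × cos(157.67°) = -1.43715
y = ρ sin φ = 1.55366 × sin(157.67°) = 0.59030

-1.437 0.590 0.971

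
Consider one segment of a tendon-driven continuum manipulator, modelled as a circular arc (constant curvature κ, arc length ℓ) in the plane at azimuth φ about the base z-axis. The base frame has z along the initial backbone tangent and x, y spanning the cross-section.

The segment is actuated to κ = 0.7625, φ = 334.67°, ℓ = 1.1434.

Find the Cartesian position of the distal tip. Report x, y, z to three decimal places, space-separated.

θ = κ·ℓ = 0.7625 × 1.1434 = 0.87184 rad
ρ = (1 − cos θ)/κ = (1 − 0.64342)/0.7625 = 0.46765
z = sin θ / κ = 0.76552/0.7625 = 1.00396
x = ρ cos φ = 0.46765 × cos(334.67°) = 0.42269
y = ρ sin φ = 0.46765 × sin(334.67°) = -0.20008

0.423 -0.200 1.004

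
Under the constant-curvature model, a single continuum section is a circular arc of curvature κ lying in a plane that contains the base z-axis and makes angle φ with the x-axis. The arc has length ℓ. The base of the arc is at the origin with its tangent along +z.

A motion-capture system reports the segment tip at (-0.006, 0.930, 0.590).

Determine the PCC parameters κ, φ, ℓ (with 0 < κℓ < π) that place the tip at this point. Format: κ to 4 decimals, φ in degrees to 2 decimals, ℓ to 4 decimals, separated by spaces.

1.5334 90.37 1.3114

ρ = √(x²+y²) = √(-0.006² + 0.930²) = 0.93002
φ = atan2(y, x) mod 360° = atan2(0.930, -0.006) = 90.3696°
|p|² = ρ² + z² = 0.93002² + 0.590² = 1.21304
κ = 2ρ / |p|² = 2×0.93002 / 1.21304 = 1.53337
θ = 2·atan2(ρ, z) = 2·atan2(0.93002, 0.590) = 2.01094 rad
ℓ = θ/κ = 2.01094/1.53337 = 1.31145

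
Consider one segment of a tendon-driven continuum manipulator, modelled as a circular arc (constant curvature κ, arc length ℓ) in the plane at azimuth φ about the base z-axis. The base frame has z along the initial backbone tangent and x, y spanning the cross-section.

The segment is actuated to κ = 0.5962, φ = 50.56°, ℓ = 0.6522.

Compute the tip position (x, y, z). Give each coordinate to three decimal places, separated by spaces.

0.080 0.097 0.636

θ = κ·ℓ = 0.5962 × 0.6522 = 0.38884 rad
ρ = (1 − cos θ)/κ = (1 − 0.92535)/0.5962 = 0.12521
z = sin θ / κ = 0.37912/0.5962 = 0.63589
x = ρ cos φ = 0.12521 × cos(50.56°) = 0.07954
y = ρ sin φ = 0.12521 × sin(50.56°) = 0.09670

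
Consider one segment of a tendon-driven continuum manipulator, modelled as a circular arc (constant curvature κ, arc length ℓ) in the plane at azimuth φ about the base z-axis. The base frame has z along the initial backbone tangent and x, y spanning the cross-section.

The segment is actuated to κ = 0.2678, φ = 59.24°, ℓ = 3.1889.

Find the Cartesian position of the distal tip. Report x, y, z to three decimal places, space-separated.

θ = κ·ℓ = 0.2678 × 3.1889 = 0.85399 rad
ρ = (1 − cos θ)/κ = (1 − 0.65698)/0.2678 = 1.28087
z = sin θ / κ = 0.75391/0.2678 = 2.81518
x = ρ cos φ = 1.28087 × cos(59.24°) = 0.65509
y = ρ sin φ = 1.28087 × sin(59.24°) = 1.10068

0.655 1.101 2.815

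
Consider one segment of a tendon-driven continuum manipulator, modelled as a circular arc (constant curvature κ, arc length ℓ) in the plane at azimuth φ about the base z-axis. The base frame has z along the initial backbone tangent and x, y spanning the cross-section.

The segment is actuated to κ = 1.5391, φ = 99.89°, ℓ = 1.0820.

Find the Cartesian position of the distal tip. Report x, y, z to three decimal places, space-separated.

θ = κ·ℓ = 1.5391 × 1.0820 = 1.66531 rad
ρ = (1 − cos θ)/κ = (1 − -0.09437)/1.5391 = 0.71104
z = sin θ / κ = 0.99554/1.5391 = 0.64683
x = ρ cos φ = 0.71104 × cos(99.89°) = -0.12213
y = ρ sin φ = 0.71104 × sin(99.89°) = 0.70048

-0.122 0.700 0.647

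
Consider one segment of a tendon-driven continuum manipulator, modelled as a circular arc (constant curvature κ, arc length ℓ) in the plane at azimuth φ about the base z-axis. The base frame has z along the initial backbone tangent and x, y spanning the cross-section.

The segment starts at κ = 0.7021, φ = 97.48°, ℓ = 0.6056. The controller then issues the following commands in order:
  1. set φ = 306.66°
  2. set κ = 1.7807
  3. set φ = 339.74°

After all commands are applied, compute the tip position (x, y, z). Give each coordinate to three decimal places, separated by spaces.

initial: κ=0.7021, φ=97.48°, ℓ=0.6056
cmd 1: set φ=306.66° → (κ,φ,ℓ)=(0.7021,306.66°,0.6056) → tip=(0.0757,-0.1017,0.5875)
cmd 2: set κ=1.7807 → (κ,φ,ℓ)=(1.7807,306.66°,0.6056) → tip=(0.1768,-0.2375,0.4949)
cmd 3: set φ=339.74° → (κ,φ,ℓ)=(1.7807,339.74°,0.6056) → tip=(0.2778,-0.1025,0.4949)

0.278 -0.103 0.495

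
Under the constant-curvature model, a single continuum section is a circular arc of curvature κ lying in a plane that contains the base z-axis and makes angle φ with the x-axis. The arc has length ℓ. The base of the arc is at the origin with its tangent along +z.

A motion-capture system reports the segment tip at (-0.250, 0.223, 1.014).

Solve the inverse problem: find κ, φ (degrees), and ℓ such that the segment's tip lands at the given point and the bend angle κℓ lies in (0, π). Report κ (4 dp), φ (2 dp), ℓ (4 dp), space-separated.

ρ = √(x²+y²) = √(-0.250² + 0.223²) = 0.33501
φ = atan2(y, x) mod 360° = atan2(0.223, -0.250) = 138.2670°
|p|² = ρ² + z² = 0.33501² + 1.014² = 1.14043
κ = 2ρ / |p|² = 2×0.33501 / 1.14043 = 0.58751
θ = 2·atan2(ρ, z) = 2·atan2(0.33501, 1.014) = 0.63818 rad
ℓ = θ/κ = 0.63818/0.58751 = 1.08625

0.5875 138.27 1.0862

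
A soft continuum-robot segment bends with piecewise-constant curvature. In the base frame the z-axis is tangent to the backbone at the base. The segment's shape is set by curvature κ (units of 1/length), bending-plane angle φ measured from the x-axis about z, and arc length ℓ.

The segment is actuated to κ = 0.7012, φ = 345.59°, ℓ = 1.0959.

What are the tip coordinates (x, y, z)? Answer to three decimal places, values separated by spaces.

θ = κ·ℓ = 0.7012 × 1.0959 = 0.76845 rad
ρ = (1 − cos θ)/κ = (1 − 0.71899)/0.7012 = 0.40075
z = sin θ / κ = 0.69502/0.7012 = 0.99118
x = ρ cos φ = 0.40075 × cos(345.59°) = 0.38814
y = ρ sin φ = 0.40075 × sin(345.59°) = -0.09973

0.388 -0.100 0.991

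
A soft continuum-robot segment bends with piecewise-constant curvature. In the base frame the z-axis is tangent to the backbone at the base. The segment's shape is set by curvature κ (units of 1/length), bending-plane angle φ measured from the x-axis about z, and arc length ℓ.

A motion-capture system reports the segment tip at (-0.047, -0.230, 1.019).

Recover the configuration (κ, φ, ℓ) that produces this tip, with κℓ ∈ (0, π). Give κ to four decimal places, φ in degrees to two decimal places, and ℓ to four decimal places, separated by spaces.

0.4294 258.45 1.0547

ρ = √(x²+y²) = √(-0.047² + -0.230²) = 0.23475
φ = atan2(y, x) mod 360° = atan2(-0.230, -0.047) = 258.4507°
|p|² = ρ² + z² = 0.23475² + 1.019² = 1.09347
κ = 2ρ / |p|² = 2×0.23475 / 1.09347 = 0.42937
θ = 2·atan2(ρ, z) = 2·atan2(0.23475, 1.019) = 0.45285 rad
ℓ = θ/κ = 0.45285/0.42937 = 1.05468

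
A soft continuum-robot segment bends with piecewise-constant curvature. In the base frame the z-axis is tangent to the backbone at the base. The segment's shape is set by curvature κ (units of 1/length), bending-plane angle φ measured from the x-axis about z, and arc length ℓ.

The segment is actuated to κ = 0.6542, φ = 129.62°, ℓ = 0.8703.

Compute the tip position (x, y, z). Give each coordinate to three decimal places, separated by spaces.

-0.154 0.186 0.824

θ = κ·ℓ = 0.6542 × 0.8703 = 0.56935 rad
ρ = (1 − cos θ)/κ = (1 − 0.84225)/0.6542 = 0.24113
z = sin θ / κ = 0.53908/0.6542 = 0.82404
x = ρ cos φ = 0.24113 × cos(129.62°) = -0.15377
y = ρ sin φ = 0.24113 × sin(129.62°) = 0.18574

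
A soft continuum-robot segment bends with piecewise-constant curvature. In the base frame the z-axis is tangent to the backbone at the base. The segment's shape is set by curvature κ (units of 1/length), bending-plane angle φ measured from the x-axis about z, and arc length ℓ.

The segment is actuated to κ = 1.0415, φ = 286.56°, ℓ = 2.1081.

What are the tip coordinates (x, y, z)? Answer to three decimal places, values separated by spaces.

θ = κ·ℓ = 1.0415 × 2.1081 = 2.19559 rad
ρ = (1 − cos θ)/κ = (1 − -0.58493)/1.0415 = 1.52177
z = sin θ / κ = 0.81109/1.0415 = 0.77877
x = ρ cos φ = 1.52177 × cos(286.56°) = 0.43373
y = ρ sin φ = 1.52177 × sin(286.56°) = -1.45865

0.434 -1.459 0.779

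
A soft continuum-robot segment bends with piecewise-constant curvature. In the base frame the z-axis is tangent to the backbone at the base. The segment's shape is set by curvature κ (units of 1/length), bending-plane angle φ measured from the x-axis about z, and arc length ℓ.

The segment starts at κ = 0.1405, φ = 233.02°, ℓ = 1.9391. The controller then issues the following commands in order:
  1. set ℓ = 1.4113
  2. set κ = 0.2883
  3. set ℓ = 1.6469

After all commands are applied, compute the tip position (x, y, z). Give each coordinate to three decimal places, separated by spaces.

-0.231 -0.307 1.586

initial: κ=0.1405, φ=233.02°, ℓ=1.9391
cmd 1: set ℓ=1.4113 → (κ,φ,ℓ)=(0.1405,233.02°,1.4113) → tip=(-0.0839,-0.1114,1.4021)
cmd 2: set κ=0.2883 → (κ,φ,ℓ)=(0.2883,233.02°,1.4113) → tip=(-0.1703,-0.2262,1.3727)
cmd 3: set ℓ=1.6469 → (κ,φ,ℓ)=(0.2883,233.02°,1.6469) → tip=(-0.2308,-0.3065,1.5857)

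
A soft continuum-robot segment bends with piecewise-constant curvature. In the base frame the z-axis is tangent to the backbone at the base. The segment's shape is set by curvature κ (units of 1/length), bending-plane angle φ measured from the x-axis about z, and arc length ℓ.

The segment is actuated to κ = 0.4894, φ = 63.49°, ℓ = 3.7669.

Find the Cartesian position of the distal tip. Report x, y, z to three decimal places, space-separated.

θ = κ·ℓ = 0.4894 × 3.7669 = 1.84352 rad
ρ = (1 − cos θ)/κ = (1 − -0.26936)/0.4894 = 2.59370
z = sin θ / κ = 0.96304/0.4894 = 1.96780
x = ρ cos φ = 2.59370 × cos(63.49°) = 1.15771
y = ρ sin φ = 2.59370 × sin(63.49°) = 2.32099

1.158 2.321 1.968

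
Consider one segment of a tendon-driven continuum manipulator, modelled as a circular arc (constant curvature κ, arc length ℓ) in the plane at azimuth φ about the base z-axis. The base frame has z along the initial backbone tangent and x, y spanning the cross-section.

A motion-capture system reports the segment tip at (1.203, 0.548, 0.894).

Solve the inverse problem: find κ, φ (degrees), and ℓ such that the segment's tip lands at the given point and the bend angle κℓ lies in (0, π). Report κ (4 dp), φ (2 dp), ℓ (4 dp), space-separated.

1.0381 24.49 1.8806

ρ = √(x²+y²) = √(1.203² + 0.548²) = 1.32194
φ = atan2(y, x) mod 360° = atan2(0.548, 1.203) = 24.4906°
|p|² = ρ² + z² = 1.32194² + 0.894² = 2.54675
κ = 2ρ / |p|² = 2×1.32194 / 2.54675 = 1.03814
θ = 2·atan2(ρ, z) = 2·atan2(1.32194, 0.894) = 1.95233 rad
ℓ = θ/κ = 1.95233/1.03814 = 1.88062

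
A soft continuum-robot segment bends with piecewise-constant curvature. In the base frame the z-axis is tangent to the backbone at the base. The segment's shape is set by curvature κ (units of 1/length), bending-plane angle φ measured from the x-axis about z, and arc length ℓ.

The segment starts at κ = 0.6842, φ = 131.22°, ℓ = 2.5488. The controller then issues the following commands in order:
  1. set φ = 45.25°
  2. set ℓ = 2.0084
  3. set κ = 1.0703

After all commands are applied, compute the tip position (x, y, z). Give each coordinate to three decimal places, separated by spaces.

1.018 1.027 0.782

initial: κ=0.6842, φ=131.22°, ℓ=2.5488
cmd 1: set φ=45.25° → (κ,φ,ℓ)=(0.6842,45.25°,2.5488) → tip=(1.2062,1.2167,1.4397)
cmd 2: set ℓ=2.0084 → (κ,φ,ℓ)=(0.6842,45.25°,2.0084) → tip=(0.8279,0.8352,1.4334)
cmd 3: set κ=1.0703 → (κ,φ,ℓ)=(1.0703,45.25°,2.0084) → tip=(1.0176,1.0265,0.7821)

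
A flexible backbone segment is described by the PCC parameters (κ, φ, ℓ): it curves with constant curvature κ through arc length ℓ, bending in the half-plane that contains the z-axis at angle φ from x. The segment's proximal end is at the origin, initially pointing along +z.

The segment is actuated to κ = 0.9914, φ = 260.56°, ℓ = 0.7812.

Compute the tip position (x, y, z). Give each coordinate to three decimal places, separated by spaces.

θ = κ·ℓ = 0.9914 × 0.7812 = 0.77448 rad
ρ = (1 − cos θ)/κ = (1 − 0.71478)/0.9914 = 0.28769
z = sin θ / κ = 0.69935/0.9914 = 0.70541
x = ρ cos φ = 0.28769 × cos(260.56°) = -0.04719
y = ρ sin φ = 0.28769 × sin(260.56°) = -0.28379

-0.047 -0.284 0.705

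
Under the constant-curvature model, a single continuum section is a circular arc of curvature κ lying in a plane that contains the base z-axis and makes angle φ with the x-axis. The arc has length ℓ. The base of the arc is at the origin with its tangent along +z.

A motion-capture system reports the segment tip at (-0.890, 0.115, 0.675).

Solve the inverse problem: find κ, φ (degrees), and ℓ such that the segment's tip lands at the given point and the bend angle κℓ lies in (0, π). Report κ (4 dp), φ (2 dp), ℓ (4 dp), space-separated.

1.4234 172.64 1.3010

ρ = √(x²+y²) = √(-0.890² + 0.115²) = 0.89740
φ = atan2(y, x) mod 360° = atan2(0.115, -0.890) = 172.6374°
|p|² = ρ² + z² = 0.89740² + 0.675² = 1.26095
κ = 2ρ / |p|² = 2×0.89740 / 1.26095 = 1.42337
θ = 2·atan2(ρ, z) = 2·atan2(0.89740, 0.675) = 1.85181 rad
ℓ = θ/κ = 1.85181/1.42337 = 1.30100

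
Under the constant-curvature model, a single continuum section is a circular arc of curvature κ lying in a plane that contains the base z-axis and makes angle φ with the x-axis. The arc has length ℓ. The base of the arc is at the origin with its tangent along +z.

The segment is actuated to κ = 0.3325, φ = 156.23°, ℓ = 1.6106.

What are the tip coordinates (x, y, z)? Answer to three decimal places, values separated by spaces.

θ = κ·ℓ = 0.3325 × 1.6106 = 0.53552 rad
ρ = (1 − cos θ)/κ = (1 − 0.86000)/0.3325 = 0.42105
z = sin θ / κ = 0.51029/0.3325 = 1.53471
x = ρ cos φ = 0.42105 × cos(156.23°) = -0.38533
y = ρ sin φ = 0.42105 × sin(156.23°) = 0.16971

-0.385 0.170 1.535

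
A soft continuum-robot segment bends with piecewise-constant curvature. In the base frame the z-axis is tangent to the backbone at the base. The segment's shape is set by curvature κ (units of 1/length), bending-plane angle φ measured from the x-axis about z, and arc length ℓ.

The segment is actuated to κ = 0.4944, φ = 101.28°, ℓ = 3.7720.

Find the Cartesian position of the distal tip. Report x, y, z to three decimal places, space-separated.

-0.510 2.559 1.936

θ = κ·ℓ = 0.4944 × 3.7720 = 1.86488 rad
ρ = (1 − cos θ)/κ = (1 − -0.28986)/0.4944 = 2.60894
z = sin θ / κ = 0.95707/0.4944 = 1.93582
x = ρ cos φ = 2.60894 × cos(101.28°) = -0.51032
y = ρ sin φ = 2.60894 × sin(101.28°) = 2.55854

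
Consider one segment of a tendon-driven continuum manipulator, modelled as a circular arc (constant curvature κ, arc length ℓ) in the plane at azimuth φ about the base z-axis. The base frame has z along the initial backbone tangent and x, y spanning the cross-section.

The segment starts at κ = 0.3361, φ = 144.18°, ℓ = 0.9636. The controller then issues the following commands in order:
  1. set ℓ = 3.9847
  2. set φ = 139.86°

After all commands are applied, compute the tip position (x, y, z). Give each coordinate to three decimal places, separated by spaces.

initial: κ=0.3361, φ=144.18°, ℓ=0.9636
cmd 1: set ℓ=3.9847 → (κ,φ,ℓ)=(0.3361,144.18°,3.9847) → tip=(-1.8589,1.3417,2.8959)
cmd 2: set φ=139.86° → (κ,φ,ℓ)=(0.3361,139.86°,3.9847) → tip=(-1.7526,1.4779,2.8959)

-1.753 1.478 2.896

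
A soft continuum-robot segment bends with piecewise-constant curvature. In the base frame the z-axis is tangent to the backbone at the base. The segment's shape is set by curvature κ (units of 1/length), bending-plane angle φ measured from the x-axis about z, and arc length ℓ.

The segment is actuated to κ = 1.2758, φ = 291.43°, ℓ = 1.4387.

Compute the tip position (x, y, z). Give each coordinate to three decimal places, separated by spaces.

θ = κ·ℓ = 1.2758 × 1.4387 = 1.83549 rad
ρ = (1 − cos θ)/κ = (1 − -0.26162)/1.2758 = 0.98888
z = sin θ / κ = 0.96517/1.2758 = 0.75652
x = ρ cos φ = 0.98888 × cos(291.43°) = 0.36130
y = ρ sin φ = 0.98888 × sin(291.43°) = -0.92052

0.361 -0.921 0.757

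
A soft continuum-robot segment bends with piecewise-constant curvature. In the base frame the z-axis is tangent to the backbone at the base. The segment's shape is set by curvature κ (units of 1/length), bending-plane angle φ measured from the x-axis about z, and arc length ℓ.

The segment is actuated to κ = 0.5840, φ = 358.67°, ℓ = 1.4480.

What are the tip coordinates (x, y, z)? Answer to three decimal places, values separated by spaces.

θ = κ·ℓ = 0.5840 × 1.4480 = 0.84563 rad
ρ = (1 − cos θ)/κ = (1 − 0.66326)/0.5840 = 0.57661
z = sin θ / κ = 0.74839/0.5840 = 1.28149
x = ρ cos φ = 0.57661 × cos(358.67°) = 0.57646
y = ρ sin φ = 0.57661 × sin(358.67°) = -0.01338

0.576 -0.013 1.281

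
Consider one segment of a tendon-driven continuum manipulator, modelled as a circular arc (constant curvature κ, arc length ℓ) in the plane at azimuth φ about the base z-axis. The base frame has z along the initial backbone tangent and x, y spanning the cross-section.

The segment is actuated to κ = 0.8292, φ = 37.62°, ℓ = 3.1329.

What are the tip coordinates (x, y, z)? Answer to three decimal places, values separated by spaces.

1.773 1.366 0.624

θ = κ·ℓ = 0.8292 × 3.1329 = 2.59780 rad
ρ = (1 − cos θ)/κ = (1 − -0.85575)/0.8292 = 2.23800
z = sin θ / κ = 0.51738/0.8292 = 0.62396
x = ρ cos φ = 2.23800 × cos(37.62°) = 1.77267
y = ρ sin φ = 2.23800 × sin(37.62°) = 1.36613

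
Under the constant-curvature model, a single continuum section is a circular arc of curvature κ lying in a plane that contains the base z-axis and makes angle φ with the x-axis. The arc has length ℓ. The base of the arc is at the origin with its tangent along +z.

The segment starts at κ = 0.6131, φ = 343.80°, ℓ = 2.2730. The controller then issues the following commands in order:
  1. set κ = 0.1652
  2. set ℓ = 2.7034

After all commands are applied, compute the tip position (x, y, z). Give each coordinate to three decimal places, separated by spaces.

initial: κ=0.6131, φ=343.80°, ℓ=2.2730
cmd 1: set κ=0.1652 → (κ,φ,ℓ)=(0.1652,343.80°,2.2730) → tip=(0.4050,-0.1177,2.2200)
cmd 2: set ℓ=2.7034 → (κ,φ,ℓ)=(0.1652,343.80°,2.7034) → tip=(0.5701,-0.1656,2.6144)

0.570 -0.166 2.614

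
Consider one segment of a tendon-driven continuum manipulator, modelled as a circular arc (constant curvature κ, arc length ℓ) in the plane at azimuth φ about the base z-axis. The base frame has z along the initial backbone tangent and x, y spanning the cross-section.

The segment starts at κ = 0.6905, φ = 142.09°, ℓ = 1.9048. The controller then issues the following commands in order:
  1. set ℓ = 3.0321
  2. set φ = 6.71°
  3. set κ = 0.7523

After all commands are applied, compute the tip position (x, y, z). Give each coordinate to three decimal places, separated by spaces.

2.181 0.257 1.008

initial: κ=0.6905, φ=142.09°, ℓ=1.9048
cmd 1: set ℓ=3.0321 → (κ,φ,ℓ)=(0.6905,142.09°,3.0321) → tip=(-1.7132,1.3342,1.2547)
cmd 2: set φ=6.71° → (κ,φ,ℓ)=(0.6905,6.71°,3.0321) → tip=(2.1565,0.2537,1.2547)
cmd 3: set κ=0.7523 → (κ,φ,ℓ)=(0.7523,6.71°,3.0321) → tip=(2.1809,0.2566,1.0078)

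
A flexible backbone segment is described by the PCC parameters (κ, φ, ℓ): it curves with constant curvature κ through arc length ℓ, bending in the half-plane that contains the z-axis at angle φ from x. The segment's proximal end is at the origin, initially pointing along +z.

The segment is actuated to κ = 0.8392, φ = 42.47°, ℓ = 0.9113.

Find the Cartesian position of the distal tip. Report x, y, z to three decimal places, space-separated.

θ = κ·ℓ = 0.8392 × 0.9113 = 0.76476 rad
ρ = (1 − cos θ)/κ = (1 − 0.72155)/0.8392 = 0.33181
z = sin θ / κ = 0.69237/0.8392 = 0.82503
x = ρ cos φ = 0.33181 × cos(42.47°) = 0.24475
y = ρ sin φ = 0.33181 × sin(42.47°) = 0.22404

0.245 0.224 0.825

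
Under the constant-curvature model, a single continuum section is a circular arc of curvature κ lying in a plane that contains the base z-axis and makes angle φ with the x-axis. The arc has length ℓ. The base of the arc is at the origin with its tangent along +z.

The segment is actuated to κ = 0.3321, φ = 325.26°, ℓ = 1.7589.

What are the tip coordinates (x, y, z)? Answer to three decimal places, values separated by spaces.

θ = κ·ℓ = 0.3321 × 1.7589 = 0.58413 rad
ρ = (1 − cos θ)/κ = (1 − 0.83419)/0.3321 = 0.49927
z = sin θ / κ = 0.55147/0.3321 = 1.66057
x = ρ cos φ = 0.49927 × cos(325.26°) = 0.41027
y = ρ sin φ = 0.49927 × sin(325.26°) = -0.28451

0.410 -0.285 1.661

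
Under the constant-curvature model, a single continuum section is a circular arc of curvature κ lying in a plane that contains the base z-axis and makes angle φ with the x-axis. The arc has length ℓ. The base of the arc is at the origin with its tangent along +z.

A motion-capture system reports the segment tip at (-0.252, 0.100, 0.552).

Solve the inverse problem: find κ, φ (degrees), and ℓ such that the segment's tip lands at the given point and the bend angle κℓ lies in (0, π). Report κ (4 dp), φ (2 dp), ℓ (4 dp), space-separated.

ρ = √(x²+y²) = √(-0.252² + 0.100²) = 0.27112
φ = atan2(y, x) mod 360° = atan2(0.100, -0.252) = 158.3556°
|p|² = ρ² + z² = 0.27112² + 0.552² = 0.37821
κ = 2ρ / |p|² = 2×0.27112 / 0.37821 = 1.43369
θ = 2·atan2(ρ, z) = 2·atan2(0.27112, 0.552) = 0.91309 rad
ℓ = θ/κ = 0.91309/1.43369 = 0.63688

1.4337 158.36 0.6369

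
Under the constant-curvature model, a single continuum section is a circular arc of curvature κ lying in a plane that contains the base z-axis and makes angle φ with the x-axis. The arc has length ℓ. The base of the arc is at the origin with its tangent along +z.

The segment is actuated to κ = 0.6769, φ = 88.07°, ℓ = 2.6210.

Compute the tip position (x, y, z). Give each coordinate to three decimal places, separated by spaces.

θ = κ·ℓ = 0.6769 × 2.6210 = 1.77415 rad
ρ = (1 − cos θ)/κ = (1 − -0.20196)/0.6769 = 1.77568
z = sin θ / κ = 0.97939/0.6769 = 1.44688
x = ρ cos φ = 1.77568 × cos(88.07°) = 0.05980
y = ρ sin φ = 1.77568 × sin(88.07°) = 1.77468

0.060 1.775 1.447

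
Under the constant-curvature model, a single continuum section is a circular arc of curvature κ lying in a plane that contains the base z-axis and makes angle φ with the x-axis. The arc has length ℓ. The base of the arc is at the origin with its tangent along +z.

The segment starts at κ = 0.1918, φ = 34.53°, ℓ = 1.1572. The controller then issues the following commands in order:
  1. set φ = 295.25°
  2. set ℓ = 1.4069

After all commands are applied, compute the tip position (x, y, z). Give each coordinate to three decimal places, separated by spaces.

initial: κ=0.1918, φ=34.53°, ℓ=1.1572
cmd 1: set φ=295.25° → (κ,φ,ℓ)=(0.1918,295.25°,1.1572) → tip=(0.0546,-0.1157,1.1477)
cmd 2: set ℓ=1.4069 → (κ,φ,ℓ)=(0.1918,295.25°,1.4069) → tip=(0.0805,-0.1706,1.3899)

0.080 -0.171 1.390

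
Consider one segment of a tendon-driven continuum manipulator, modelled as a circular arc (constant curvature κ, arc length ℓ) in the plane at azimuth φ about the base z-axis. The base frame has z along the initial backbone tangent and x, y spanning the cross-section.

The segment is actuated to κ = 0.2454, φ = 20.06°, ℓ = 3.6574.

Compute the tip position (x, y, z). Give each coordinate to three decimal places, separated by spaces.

1.441 0.526 3.186

θ = κ·ℓ = 0.2454 × 3.6574 = 0.89753 rad
ρ = (1 − cos θ)/κ = (1 − 0.62355)/0.2454 = 1.53404
z = sin θ / κ = 0.78179/0.2454 = 3.18576
x = ρ cos φ = 1.53404 × cos(20.06°) = 1.44098
y = ρ sin φ = 1.53404 × sin(20.06°) = 0.52618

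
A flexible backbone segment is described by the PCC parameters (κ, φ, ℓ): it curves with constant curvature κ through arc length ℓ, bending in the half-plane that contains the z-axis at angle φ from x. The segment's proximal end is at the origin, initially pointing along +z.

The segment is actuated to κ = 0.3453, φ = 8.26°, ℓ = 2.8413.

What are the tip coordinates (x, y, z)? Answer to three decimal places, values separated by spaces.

θ = κ·ℓ = 0.3453 × 2.8413 = 0.98110 rad
ρ = (1 − cos θ)/κ = (1 − 0.55611)/0.3453 = 1.28553
z = sin θ / κ = 0.83111/0.3453 = 2.40692
x = ρ cos φ = 1.28553 × cos(8.26°) = 1.27219
y = ρ sin φ = 1.28553 × sin(8.26°) = 0.18469

1.272 0.185 2.407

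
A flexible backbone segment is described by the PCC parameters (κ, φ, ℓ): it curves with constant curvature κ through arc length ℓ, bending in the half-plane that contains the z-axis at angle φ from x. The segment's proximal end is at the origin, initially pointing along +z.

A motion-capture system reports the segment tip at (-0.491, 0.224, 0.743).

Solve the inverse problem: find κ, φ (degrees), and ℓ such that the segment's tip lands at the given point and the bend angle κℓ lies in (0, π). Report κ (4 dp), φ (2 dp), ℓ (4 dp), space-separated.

1.2799 155.48 0.9816

ρ = √(x²+y²) = √(-0.491² + 0.224²) = 0.53968
φ = atan2(y, x) mod 360° = atan2(0.224, -0.491) = 155.4770°
|p|² = ρ² + z² = 0.53968² + 0.743² = 0.84331
κ = 2ρ / |p|² = 2×0.53968 / 0.84331 = 1.27992
θ = 2·atan2(ρ, z) = 2·atan2(0.53968, 0.743) = 1.25639 rad
ℓ = θ/κ = 1.25639/1.27992 = 0.98162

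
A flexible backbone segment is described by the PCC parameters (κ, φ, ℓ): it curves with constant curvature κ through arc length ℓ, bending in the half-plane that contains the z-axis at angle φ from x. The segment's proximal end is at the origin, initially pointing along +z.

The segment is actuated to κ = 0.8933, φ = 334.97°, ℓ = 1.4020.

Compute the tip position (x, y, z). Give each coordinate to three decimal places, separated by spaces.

θ = κ·ℓ = 0.8933 × 1.4020 = 1.25241 rad
ρ = (1 − cos θ)/κ = (1 − 0.31304)/0.8933 = 0.76902
z = sin θ / κ = 0.94974/0.8933 = 1.06318
x = ρ cos φ = 0.76902 × cos(334.97°) = 0.69680
y = ρ sin φ = 0.76902 × sin(334.97°) = -0.32537

0.697 -0.325 1.063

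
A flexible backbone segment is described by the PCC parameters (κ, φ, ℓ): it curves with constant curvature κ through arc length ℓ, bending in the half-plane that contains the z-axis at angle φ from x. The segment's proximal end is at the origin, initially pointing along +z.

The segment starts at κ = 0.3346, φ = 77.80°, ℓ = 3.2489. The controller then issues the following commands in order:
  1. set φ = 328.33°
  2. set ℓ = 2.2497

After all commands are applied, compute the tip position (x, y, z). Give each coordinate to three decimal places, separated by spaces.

0.687 -0.424 2.043

initial: κ=0.3346, φ=77.80°, ℓ=3.2489
cmd 1: set φ=328.33° → (κ,φ,ℓ)=(0.3346,328.33°,3.2489) → tip=(1.3606,-0.8394,2.6458)
cmd 2: set ℓ=2.2497 → (κ,φ,ℓ)=(0.3346,328.33°,2.2497) → tip=(0.6872,-0.4240,2.0432)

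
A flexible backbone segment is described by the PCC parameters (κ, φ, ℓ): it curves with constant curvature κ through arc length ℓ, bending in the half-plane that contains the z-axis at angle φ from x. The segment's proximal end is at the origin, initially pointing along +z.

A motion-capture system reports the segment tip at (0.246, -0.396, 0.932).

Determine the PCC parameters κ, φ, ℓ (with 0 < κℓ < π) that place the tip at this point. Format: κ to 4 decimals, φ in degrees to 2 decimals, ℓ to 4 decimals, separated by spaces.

0.8586 301.85 1.0804

ρ = √(x²+y²) = √(0.246² + -0.396²) = 0.46619
φ = atan2(y, x) mod 360° = atan2(-0.396, 0.246) = 301.8491°
|p|² = ρ² + z² = 0.46619² + 0.932² = 1.08596
κ = 2ρ / |p|² = 2×0.46619 / 1.08596 = 0.85858
θ = 2·atan2(ρ, z) = 2·atan2(0.46619, 0.932) = 0.92762 rad
ℓ = θ/κ = 0.92762/0.85858 = 1.08041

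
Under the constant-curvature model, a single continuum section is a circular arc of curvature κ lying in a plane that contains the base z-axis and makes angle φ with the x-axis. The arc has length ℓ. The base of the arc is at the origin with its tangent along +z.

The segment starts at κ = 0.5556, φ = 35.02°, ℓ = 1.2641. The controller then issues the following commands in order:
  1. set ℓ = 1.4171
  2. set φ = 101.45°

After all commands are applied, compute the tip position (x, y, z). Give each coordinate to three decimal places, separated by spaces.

-0.105 0.519 1.275

initial: κ=0.5556, φ=35.02°, ℓ=1.2641
cmd 1: set ℓ=1.4171 → (κ,φ,ℓ)=(0.5556,35.02°,1.4171) → tip=(0.4337,0.3039,1.2752)
cmd 2: set φ=101.45° → (κ,φ,ℓ)=(0.5556,101.45°,1.4171) → tip=(-0.1051,0.5191,1.2752)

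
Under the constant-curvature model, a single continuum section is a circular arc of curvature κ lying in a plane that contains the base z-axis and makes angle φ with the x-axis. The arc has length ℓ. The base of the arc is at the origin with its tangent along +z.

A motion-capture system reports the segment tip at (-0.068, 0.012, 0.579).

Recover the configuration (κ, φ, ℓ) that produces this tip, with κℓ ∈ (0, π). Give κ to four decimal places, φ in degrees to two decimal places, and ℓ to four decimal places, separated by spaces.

ρ = √(x²+y²) = √(-0.068² + 0.012²) = 0.06905
φ = atan2(y, x) mod 360° = atan2(0.012, -0.068) = 169.9920°
|p|² = ρ² + z² = 0.06905² + 0.579² = 0.34001
κ = 2ρ / |p|² = 2×0.06905 / 0.34001 = 0.40617
θ = 2·atan2(ρ, z) = 2·atan2(0.06905, 0.579) = 0.23740 rad
ℓ = θ/κ = 0.23740/0.40617 = 0.58447

0.4062 169.99 0.5845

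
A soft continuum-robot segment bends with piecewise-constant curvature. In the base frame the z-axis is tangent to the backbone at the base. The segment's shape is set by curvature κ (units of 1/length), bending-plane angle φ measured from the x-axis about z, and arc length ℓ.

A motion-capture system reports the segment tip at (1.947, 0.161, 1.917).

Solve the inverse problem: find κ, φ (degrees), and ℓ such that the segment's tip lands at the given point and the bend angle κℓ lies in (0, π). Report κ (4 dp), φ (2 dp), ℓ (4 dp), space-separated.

ρ = √(x²+y²) = √(1.947² + 0.161²) = 1.95365
φ = atan2(y, x) mod 360° = atan2(0.161, 1.947) = 4.7271°
|p|² = ρ² + z² = 1.95365² + 1.917² = 7.49162
κ = 2ρ / |p|² = 2×1.95365 / 7.49162 = 0.52155
θ = 2·atan2(ρ, z) = 2·atan2(1.95365, 1.917) = 1.58973 rad
ℓ = θ/κ = 1.58973/0.52155 = 3.04806

0.5216 4.73 3.0481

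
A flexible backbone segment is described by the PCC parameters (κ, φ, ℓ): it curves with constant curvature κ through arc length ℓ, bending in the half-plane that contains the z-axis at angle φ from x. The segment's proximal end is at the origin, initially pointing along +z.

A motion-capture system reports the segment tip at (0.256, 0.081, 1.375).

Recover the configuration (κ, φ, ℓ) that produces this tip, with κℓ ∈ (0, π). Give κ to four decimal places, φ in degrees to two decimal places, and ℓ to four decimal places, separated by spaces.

ρ = √(x²+y²) = √(0.256² + 0.081²) = 0.26851
φ = atan2(y, x) mod 360° = atan2(0.081, 0.256) = 17.5577°
|p|² = ρ² + z² = 0.26851² + 1.375² = 1.96272
κ = 2ρ / |p|² = 2×0.26851 / 1.96272 = 0.27361
θ = 2·atan2(ρ, z) = 2·atan2(0.26851, 1.375) = 0.38570 rad
ℓ = θ/κ = 0.38570/0.27361 = 1.40969

0.2736 17.56 1.4097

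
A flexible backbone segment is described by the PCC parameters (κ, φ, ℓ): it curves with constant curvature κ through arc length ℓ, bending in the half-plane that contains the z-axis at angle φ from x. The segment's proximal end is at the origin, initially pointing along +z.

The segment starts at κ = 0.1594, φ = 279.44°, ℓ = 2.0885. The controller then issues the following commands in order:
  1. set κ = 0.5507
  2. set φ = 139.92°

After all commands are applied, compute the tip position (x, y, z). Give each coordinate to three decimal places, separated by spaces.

-0.822 0.692 1.658

initial: κ=0.1594, φ=279.44°, ℓ=2.0885
cmd 1: set κ=0.5507 → (κ,φ,ℓ)=(0.5507,279.44°,2.0885) → tip=(0.1762,-1.0598,1.6576)
cmd 2: set φ=139.92° → (κ,φ,ℓ)=(0.5507,139.92°,2.0885) → tip=(-0.8220,0.6917,1.6576)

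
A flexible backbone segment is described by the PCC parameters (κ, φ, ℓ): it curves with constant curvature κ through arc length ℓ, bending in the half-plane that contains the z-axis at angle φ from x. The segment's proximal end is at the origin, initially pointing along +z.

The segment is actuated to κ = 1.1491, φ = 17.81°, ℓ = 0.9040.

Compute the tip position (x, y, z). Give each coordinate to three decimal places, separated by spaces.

θ = κ·ℓ = 1.1491 × 0.9040 = 1.03879 rad
ρ = (1 − cos θ)/κ = (1 − 0.50727)/1.1491 = 0.42880
z = sin θ / κ = 0.86179/1.1491 = 0.74997
x = ρ cos φ = 0.42880 × cos(17.81°) = 0.40825
y = ρ sin φ = 0.42880 × sin(17.81°) = 0.13115

0.408 0.131 0.750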